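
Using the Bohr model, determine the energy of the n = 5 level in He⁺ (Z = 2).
-2.177 eV

For hydrogen-like ions, the energy levels scale with Z²:
E_n = -13.6057 Z² / n² eV

For He⁺ (Z = 2) at n = 5:
E_5 = -13.6057 × 2² / 5²
E_5 = -13.6057 × 4 / 25
E_5 = -54.4228 / 25
E_5 = -2.177 eV

The energy is 4 times more negative than hydrogen at the same n due to the stronger nuclear charge.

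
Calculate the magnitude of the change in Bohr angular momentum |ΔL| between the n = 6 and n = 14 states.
8.43657e-34 J·s (or 8ℏ)

In the Bohr model, L_n = nℏ where ℏ = 1.0545718e-34 J·s.

L_14 = 14ℏ = 1.4764005e-33 J·s
L_6 = 6ℏ = 6.3274308e-34 J·s

ΔL = L_14 - L_6 = (14 - 6)ℏ = 8ℏ
ΔL = 8 × 1.0545718e-34 J·s = 8.43657e-34 J·s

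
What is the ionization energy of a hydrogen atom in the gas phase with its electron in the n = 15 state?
0.06047 eV

The ionization energy is the energy needed to remove the electron completely (n → ∞).

For hydrogen, E_n = -13.6057 eV / n².

At n = 15: E_15 = -13.6057 / 15² = -0.06046978 eV
At n = ∞: E_∞ = 0 eV

Ionization energy = E_∞ - E_15 = 0 - (-0.06046978) = 0.06046978 eV
Ionization energy ≈ 0.06047 eV

This is also called the binding energy of the electron in state n = 15.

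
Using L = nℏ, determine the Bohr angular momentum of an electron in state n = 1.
1.055e-34 J·s (or 1ℏ)

In the Bohr model, angular momentum is quantized:
L = nℏ

where ℏ = h/(2π) = 1.05457e-34 J·s

For n = 1:
L = 1 × 1.05457e-34 J·s
L = 1.055e-34 J·s

This can also be written as L = 1ℏ.
The angular momentum is an integer multiple of the reduced Planck constant.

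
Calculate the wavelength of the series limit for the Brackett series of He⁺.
364.506053 nm

The series limit corresponds to the transition from n = ∞ to n = 4.
This is the highest energy (shortest wavelength) transition in the Brackett series.

E_∞ = 0 eV
E_4 = -13.6057 × 2² / 4² = -3.4014250000 eV

Energy at series limit:
ΔE = E_∞ - E_4 = 0 - (-3.4014250000) = 3.4014250000 eV
λ = hc/E = 1239.84 eV·nm / 3.4014250000 eV = 364.506053 nm

This energy equals the ionization energy from the n = 4 state of He⁺.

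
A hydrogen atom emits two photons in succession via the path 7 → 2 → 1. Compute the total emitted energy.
13.33 eV

The energy levels of hydrogen are E_n = -13.6057 / n² eV.

First transition (7 → 2):
ΔE₁ = |E_2 - E_7|
ΔE₁ = |-3.40142500 - (-0.27766735)| = 3.12376 eV

Second transition (2 → 1):
ΔE₂ = |E_1 - E_2|
ΔE₂ = |-13.60570000 - (-3.40142500)| = 10.20428 eV

Total energy released:
E_total = ΔE₁ + ΔE₂ = 3.12376 + 10.20428 = 13.33 eV

Note: This equals the direct transition 7 → 1: 13.33 eV ✓
Energy is conserved regardless of the path taken.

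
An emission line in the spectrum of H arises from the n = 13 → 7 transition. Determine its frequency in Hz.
4.76731e+13 Hz

First, find the transition energy:
E_13 = -13.6057 / 13² = -0.080507101 eV
E_7 = -13.6057 / 7² = -0.277667347 eV
|ΔE| = |E_7 - E_13| = 0.197160246 eV

Convert to Joules: E = 0.197160246 eV × (1.602177 × 10⁻¹⁹ J/eV) = 3.1588561e-20 J

Using E = hf:
f = E/h = 3.1588561e-20 J / (6.62607 × 10⁻³⁴ J·s)
f = 4.76731e+13 Hz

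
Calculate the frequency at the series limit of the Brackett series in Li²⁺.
1.85e+15 Hz

The series limit corresponds to the transition from n = ∞ to n = 4.
This is the highest energy (shortest wavelength) transition in the Brackett series.

E_∞ = 0 eV
E_4 = -13.6057 × 3² / 4² = -7.65321 eV

Energy at series limit:
ΔE = E_∞ - E_4 = 0 - (-7.65321) = 7.65321 eV
E = 7.65321 eV × (1.602177 × 10⁻¹⁹ J/eV) = 1.2262e-18 J
f = E/h = 1.2262e-18 J / (6.62607 × 10⁻³⁴ J·s) = 1.85e+15 Hz

This energy equals the ionization energy from the n = 4 state of Li²⁺.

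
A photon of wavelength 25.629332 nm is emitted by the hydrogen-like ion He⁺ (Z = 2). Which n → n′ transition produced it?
n = 3 → n = 1

First, find the photon energy from the wavelength (hc = 1239.84 eV·nm):
E = hc/λ = 1239.84 eV·nm / 25.629332 nm = 48.375822 eV

The energy levels of He⁺ satisfy E_n = -13.6057 × 2² / n² eV, so an emission n_i → n_f releases
ΔE = 13.6057 × 2² × (1/n_f² − 1/n_i²) eV.

Setting ΔE equal to the photon energy:
1/n_f² − 1/n_i² = 48.375822 / (13.6057 × 2²) = 0.88888888

Since 1/n_i² must be positive, we need 1/n_f² > 0.88888888, i.e. n_f ≤ 1. For each allowed n_f, solve n_i = (1/n_f² − 0.88888888)^(−1/2) and check whether it is a whole number:
  n_f = 1: 1/n_i² = 1.00000000 − 0.88888888 = 0.11111112 → n_i = 3.000  → integer, n_i = 3 ✓

Only n_f = 1 gives an integer upper level, n_i = 3.

The transition is from n = 3 to n = 1 (emission).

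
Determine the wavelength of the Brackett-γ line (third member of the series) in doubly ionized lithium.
240.54945 nm

The lines of a series are numbered from the longest wavelength (smallest ΔE) outward; the third line is the transition from n = n_f + 3 to n_f.
The Brackett series has all transitions ending at n_f = 4.

For Li²⁺ (Z = 3), the third line (γ-line) is the jump from n = 7 to n = 4:
E_7 = -13.6057 × 3² / 7² = -2.499006122 eV
E_4 = -13.6057 × 3² / 4² = -7.653206250 eV
ΔE = E_7 - E_4 = 5.154200128 eV

λ = hc/E = 1239.84 eV·nm / 5.154200128 eV
λ = 240.54945 nm

This is the γ-line of the Brackett series in Li²⁺.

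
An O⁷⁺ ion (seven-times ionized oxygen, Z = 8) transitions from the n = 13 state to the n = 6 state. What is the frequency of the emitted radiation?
4.603e+15 Hz

First, find the transition energy:
E_13 = -13.6057 × 8² / 13² = -5.1524544 eV
E_6 = -13.6057 × 8² / 6² = -24.1879111 eV
|ΔE| = |E_6 - E_13| = 19.0354567 eV

Convert to Joules: E = 19.0354567 eV × (1.602177 × 10⁻¹⁹ J/eV) = 3.04982e-18 J

Using E = hf:
f = E/h = 3.04982e-18 J / (6.62607 × 10⁻³⁴ J·s)
f = 4.603e+15 Hz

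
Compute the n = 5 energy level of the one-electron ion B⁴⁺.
-13.606 eV

For hydrogen-like ions, the energy levels scale with Z²:
E_n = -13.6057 Z² / n² eV

For B⁴⁺ (Z = 5) at n = 5:
E_5 = -13.6057 × 5² / 5²
E_5 = -13.6057 × 25 / 25
E_5 = -340.1425 / 25
E_5 = -13.606 eV

The energy is 25 times more negative than hydrogen at the same n due to the stronger nuclear charge.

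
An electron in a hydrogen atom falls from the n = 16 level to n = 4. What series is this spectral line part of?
Brackett series

The spectral series in hydrogen are named based on the final (lower) energy level:
- Lyman series: n_final = 1 (ultraviolet)
- Balmer series: n_final = 2 (visible/near-UV)
- Paschen series: n_final = 3 (infrared)
- Brackett series: n_final = 4 (infrared)
- Pfund series: n_final = 5 (far infrared)

Since this transition ends at n = 4, it belongs to the Brackett series.

For reference, this 16 → 4 line has photon energy
ΔE = 13.6057 eV × (1/4² - 1/16²) = 0.79720898438 eV,
corresponding to wavelength λ = hc/ΔE = 1239.84 eV·nm / 0.79720898438 eV = 1555.22582 nm in the infrared region.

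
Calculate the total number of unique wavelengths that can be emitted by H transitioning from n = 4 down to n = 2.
3

The electron can occupy levels n = 2, 3, ..., 4 during de-excitation — that is m = 4 - 2 + 1 = 3 distinct levels.

The number of distinct spectral lines equals the number of ways to choose 2 of these m levels (each pair gives one possible emission transition):

Number of lines = m(m-1)/2 = 3×2/2 = 3

These correspond to all possible transitions between the 3 levels:
4 → 3, 4 → 2, 3 → 2

Each transition produces a photon with a unique energy (and thus wavelength). This count does not depend on Z.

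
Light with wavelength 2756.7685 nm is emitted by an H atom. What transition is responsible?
n = 12 → n = 5

First, find the photon energy from the wavelength (hc = 1239.84 eV·nm):
E = hc/λ = 1239.84 eV·nm / 2756.7685 nm = 0.44974397 eV

The energy levels of hydrogen satisfy E_n = -13.6057 / n² eV, so an emission n_i → n_f releases
ΔE = 13.6057 × (1/n_f² − 1/n_i²) eV.

Setting ΔE equal to the photon energy:
1/n_f² − 1/n_i² = 0.44974397 / 13.6057 = 0.033055555

Since 1/n_i² must be positive, we need 1/n_f² > 0.033055555, i.e. n_f ≤ 5. For each allowed n_f, solve n_i = (1/n_f² − 0.033055555)^(−1/2) and check whether it is a whole number:
  n_f = 1: 1/n_i² = 1.000000000 − 0.033055555 = 0.966944445 → n_i = 1.017  (not an integer) ✗
  n_f = 2: 1/n_i² = 0.250000000 − 0.033055555 = 0.216944445 → n_i = 2.147  (not an integer) ✗
  n_f = 3: 1/n_i² = 0.111111111 − 0.033055555 = 0.078055556 → n_i = 3.579  (not an integer) ✗
  n_f = 4: 1/n_i² = 0.062500000 − 0.033055555 = 0.029444445 → n_i = 5.828  (not an integer) ✗
  n_f = 5: 1/n_i² = 0.040000000 − 0.033055555 = 0.006944445 → n_i = 12.000  → integer, n_i = 12 ✓

Only n_f = 5 gives an integer upper level, n_i = 12.

The transition is from n = 12 to n = 5 (emission).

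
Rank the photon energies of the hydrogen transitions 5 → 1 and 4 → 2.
5 → 1

Calculate the energy for each transition:

Transition 5 → 1:
ΔE₁ = |E_1 - E_5| = |-13.6057/1² - (-13.6057/5²)|
ΔE₁ = |-13.60570000000 - (-0.54422800000)| = 13.06147200 eV

Transition 4 → 2:
ΔE₂ = |E_2 - E_4| = |-13.6057/2² - (-13.6057/4²)|
ΔE₂ = |-3.40142500000 - (-0.85035625000)| = 2.55106875 eV

Since 13.06147200 eV > 2.55106875 eV, the transition 5 → 1 emits the more energetic photon.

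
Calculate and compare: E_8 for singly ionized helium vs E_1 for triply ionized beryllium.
Be³⁺ at n = 1 (E = -217.6912 eV)

Using E_n = -13.6057 Z² / n² eV:

He⁺ (Z = 2) at n = 8:
E = -13.6057 × 2² / 8² = -13.6057 × 4 / 64 = -0.8503563 eV

Be³⁺ (Z = 4) at n = 1:
E = -13.6057 × 4² / 1² = -13.6057 × 16 / 1 = -217.6912000 eV

Since -217.6912000 eV < -0.8503563 eV,
Be³⁺ at n = 1 is more tightly bound (requires more energy to ionize).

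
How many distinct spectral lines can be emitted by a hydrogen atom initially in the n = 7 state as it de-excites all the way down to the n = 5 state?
3

The electron can occupy levels n = 5, 6, ..., 7 during de-excitation — that is m = 7 - 5 + 1 = 3 distinct levels.

The number of distinct spectral lines equals the number of ways to choose 2 of these m levels (each pair gives one possible emission transition):

Number of lines = m(m-1)/2 = 3×2/2 = 3

These correspond to all possible transitions between the 3 levels:
7 → 6, 7 → 5, 6 → 5

Each transition produces a photon with a unique energy (and thus wavelength). This count does not depend on Z.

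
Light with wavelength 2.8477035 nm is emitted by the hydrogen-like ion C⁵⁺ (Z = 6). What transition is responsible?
n = 3 → n = 1

First, find the photon energy from the wavelength (hc = 1239.84 eV·nm):
E = hc/λ = 1239.84 eV·nm / 2.8477035 nm = 435.38241 eV

The energy levels of C⁵⁺ satisfy E_n = -13.6057 × 6² / n² eV, so an emission n_i → n_f releases
ΔE = 13.6057 × 6² × (1/n_f² − 1/n_i²) eV.

Setting ΔE equal to the photon energy:
1/n_f² − 1/n_i² = 435.38241 / (13.6057 × 6²) = 0.88888891

Since 1/n_i² must be positive, we need 1/n_f² > 0.88888891, i.e. n_f ≤ 1. For each allowed n_f, solve n_i = (1/n_f² − 0.88888891)^(−1/2) and check whether it is a whole number:
  n_f = 1: 1/n_i² = 1.00000000 − 0.88888891 = 0.11111109 → n_i = 3.000  → integer, n_i = 3 ✓

Only n_f = 1 gives an integer upper level, n_i = 3.

The transition is from n = 3 to n = 1 (emission).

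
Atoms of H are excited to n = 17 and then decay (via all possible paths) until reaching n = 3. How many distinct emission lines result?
105

The electron can occupy levels n = 3, 4, ..., 17 during de-excitation — that is m = 17 - 3 + 1 = 15 distinct levels.

The number of distinct spectral lines equals the number of ways to choose 2 of these m levels (each pair gives one possible emission transition):

Number of lines = m(m-1)/2 = 15×14/2 = 105

These correspond to all possible transitions between the 15 levels:
17 → 16, 17 → 15, 17 → 14, 17 → 13, 17 → 12, 17 → 11, 17 → 10, 17 → 9...

Each transition produces a photon with a unique energy (and thus wavelength). This count does not depend on Z.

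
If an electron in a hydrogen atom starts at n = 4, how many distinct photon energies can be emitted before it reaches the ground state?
6

The electron can occupy levels n = 1, 2, ..., 4 during de-excitation — that is m = 4 - 1 + 1 = 4 distinct levels.

The number of distinct spectral lines equals the number of ways to choose 2 of these m levels (each pair gives one possible emission transition):

Number of lines = m(m-1)/2 = 4×3/2 = 6

These correspond to all possible transitions between the 4 levels:
4 → 3, 4 → 2, 4 → 1, 3 → 2, 3 → 1, 2 → 1

Each transition produces a photon with a unique energy (and thus wavelength). This count does not depend on Z.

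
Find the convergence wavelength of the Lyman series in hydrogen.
91.127 nm

The series limit corresponds to the transition from n = ∞ to n = 1.
This is the highest energy (shortest wavelength) transition in the Lyman series.

E_∞ = 0 eV
E_1 = -13.6057 / 1² = -13.60570 eV

Energy at series limit:
ΔE = E_∞ - E_1 = 0 - (-13.60570) = 13.60570 eV
λ = hc/E = 1239.84 eV·nm / 13.60570 eV = 91.127 nm

This energy equals the ionization energy from the n = 1 state of hydrogen.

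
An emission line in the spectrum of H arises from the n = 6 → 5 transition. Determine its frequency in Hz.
4.0209e+13 Hz

First, find the transition energy:
E_6 = -13.6057 / 6² = -0.37793611 eV
E_5 = -13.6057 / 5² = -0.54422800 eV
|ΔE| = |E_5 - E_6| = 0.16629189 eV

Convert to Joules: E = 0.16629189 eV × (1.602177 × 10⁻¹⁹ J/eV) = 2.664290e-20 J

Using E = hf:
f = E/h = 2.664290e-20 J / (6.62607 × 10⁻³⁴ J·s)
f = 4.0209e+13 Hz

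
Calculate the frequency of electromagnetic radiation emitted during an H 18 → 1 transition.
3.2797e+15 Hz

First, find the transition energy:
E_18 = -13.6057 / 18² = -0.0419929 eV
E_1 = -13.6057 / 1² = -13.6057000 eV
|ΔE| = |E_1 - E_18| = 13.5637071 eV

Convert to Joules: E = 13.5637071 eV × (1.602177 × 10⁻¹⁹ J/eV) = 2.173146e-18 J

Using E = hf:
f = E/h = 2.173146e-18 J / (6.62607 × 10⁻³⁴ J·s)
f = 3.2797e+15 Hz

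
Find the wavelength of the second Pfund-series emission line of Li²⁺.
516.805457 nm

The lines of a series are numbered from the longest wavelength (smallest ΔE) outward; the second line is the transition from n = n_f + 2 to n_f.
The Pfund series has all transitions ending at n_f = 5.

For Li²⁺ (Z = 3), the second line (β-line) is the jump from n = 7 to n = 5:
E_7 = -13.6057 × 3² / 7² = -2.4990061224 eV
E_5 = -13.6057 × 3² / 5² = -4.8980520000 eV
ΔE = E_7 - E_5 = 2.3990458776 eV

λ = hc/E = 1239.84 eV·nm / 2.3990458776 eV
λ = 516.805457 nm

This is the β-line of the Pfund series in Li²⁺.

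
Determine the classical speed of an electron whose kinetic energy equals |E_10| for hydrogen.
2.1877e+05 m/s (or 0.07297% of c)

The binding energy at n = 10 for hydrogen is:
E_10 = -13.6057/10² = -0.13605700 eV
|E_10| = 0.13605700 eV

Convert to Joules:
KE = 0.13605700 eV × (1.602177 × 10⁻¹⁹ J/eV) = 2.179874e-20 J

Using KE = ½mv²:
v = √(2·KE/m_e)
v = √(2 × 2.179874e-20 J / 9.10938 × 10⁻³¹ kg)
v = 2.1877e+05 m/s

This is approximately 0.07297% the speed of light.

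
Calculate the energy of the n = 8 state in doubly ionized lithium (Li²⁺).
-1.9133 eV

For hydrogen-like ions, the energy levels scale with Z²:
E_n = -13.6057 Z² / n² eV

For Li²⁺ (Z = 3) at n = 8:
E_8 = -13.6057 × 3² / 8²
E_8 = -13.6057 × 9 / 64
E_8 = -122.4513 / 64
E_8 = -1.9133 eV

The energy is 9 times more negative than hydrogen at the same n due to the stronger nuclear charge.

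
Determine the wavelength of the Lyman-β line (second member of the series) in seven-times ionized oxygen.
1.601833 nm

The lines of a series are numbered from the longest wavelength (smallest ΔE) outward; the second line is the transition from n = n_f + 2 to n_f.
The Lyman series has all transitions ending at n_f = 1.

For O⁷⁺ (Z = 8), the second line (β-line) is the jump from n = 3 to n = 1:
E_3 = -13.6057 × 8² / 3² = -96.75164444 eV
E_1 = -13.6057 × 8² / 1² = -870.76480000 eV
ΔE = E_3 - E_1 = 774.01315556 eV

λ = hc/E = 1239.84 eV·nm / 774.01315556 eV
λ = 1.601833 nm

This is the β-line of the Lyman series in O⁷⁺.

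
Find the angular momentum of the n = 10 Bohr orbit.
1.05457e-33 J·s (or 10ℏ)

In the Bohr model, angular momentum is quantized:
L = nℏ

where ℏ = h/(2π) = 1.0545718e-34 J·s

For n = 10:
L = 10 × 1.0545718e-34 J·s
L = 1.05457e-33 J·s

This can also be written as L = 10ℏ.
The angular momentum is an integer multiple of the reduced Planck constant.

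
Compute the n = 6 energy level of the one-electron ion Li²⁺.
-3.401425 eV

For hydrogen-like ions, the energy levels scale with Z²:
E_n = -13.6057 Z² / n² eV

For Li²⁺ (Z = 3) at n = 6:
E_6 = -13.6057 × 3² / 6²
E_6 = -13.6057 × 9 / 36
E_6 = -122.4513 / 36
E_6 = -3.401425 eV

The energy is 9 times more negative than hydrogen at the same n due to the stronger nuclear charge.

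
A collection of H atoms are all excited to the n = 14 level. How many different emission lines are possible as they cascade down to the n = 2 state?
78

The electron can occupy levels n = 2, 3, ..., 14 during de-excitation — that is m = 14 - 2 + 1 = 13 distinct levels.

The number of distinct spectral lines equals the number of ways to choose 2 of these m levels (each pair gives one possible emission transition):

Number of lines = m(m-1)/2 = 13×12/2 = 78

These correspond to all possible transitions between the 13 levels:
14 → 13, 14 → 12, 14 → 11, 14 → 10, 14 → 9, 14 → 8, 14 → 7, 14 → 6...

Each transition produces a photon with a unique energy (and thus wavelength). This count does not depend on Z.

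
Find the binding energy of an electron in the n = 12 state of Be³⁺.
1.512 eV

The ionization energy is the energy needed to remove the electron completely (n → ∞).

For a hydrogen-like ion with Z = 4, E_n = -13.6057 Z² / n² eV.

At n = 12: E_12 = -13.6057 × 4² / 12² = -1.511744 eV
At n = ∞: E_∞ = 0 eV

Ionization energy = E_∞ - E_12 = 0 - (-1.511744) = 1.511744 eV
Ionization energy ≈ 1.512 eV

This is also called the binding energy of the electron in state n = 12.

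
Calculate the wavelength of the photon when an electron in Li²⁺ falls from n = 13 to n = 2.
41.48251 nm

First, find the transition energy using E_n = -13.6057 Z² / n² eV:
E_13 = -13.6057 × 3² / 13² = -0.7245639 eV
E_2 = -13.6057 × 3² / 2² = -30.6128250 eV

Photon energy: |ΔE| = |E_2 - E_13| = 29.8882611 eV

Convert to wavelength using E = hc/λ with hc = 1239.84 eV·nm:
λ = hc/E = 1239.84 eV·nm / 29.8882611 eV
λ = 41.48251 nm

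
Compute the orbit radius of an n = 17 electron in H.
15.2932 nm (or 152.9322 Å)

The Bohr radius formula is:
r_n = n² a₀ / Z

where a₀ = 0.0529177 nm is the Bohr radius.

For H (Z = 1) at n = 17:
r_17 = 17² × 0.0529177 nm / 1
r_17 = 289 × 0.0529177 nm / 1
r_17 = 15.29322 nm / 1
r_17 = 15.2932 nm

The electron orbits at approximately 15.2932 nm from the nucleus.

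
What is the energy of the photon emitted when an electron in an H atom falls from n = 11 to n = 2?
3.2890 eV

The energy levels are E_n = -13.6057 eV / n².

Energy at n = 11: E_11 = -13.6057 / 11² = -0.1124438 eV
Energy at n = 2: E_2 = -13.6057 / 2² = -3.4014250 eV

For emission (electron falling to lower state), the photon energy is:
E_photon = E_11 - E_2 = |-0.1124438 - (-3.4014250)|
E_photon = 3.2890 eV

This energy is carried away by the emitted photon.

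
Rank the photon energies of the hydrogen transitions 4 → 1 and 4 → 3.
4 → 1

Calculate the energy for each transition:

Transition 4 → 1:
ΔE₁ = |E_1 - E_4| = |-13.6057/1² - (-13.6057/4²)|
ΔE₁ = |-13.605700000 - (-0.850356250)| = 12.755344 eV

Transition 4 → 3:
ΔE₂ = |E_3 - E_4| = |-13.6057/3² - (-13.6057/4²)|
ΔE₂ = |-1.511744444 - (-0.850356250)| = 0.661388 eV

Since 12.755344 eV > 0.661388 eV, the transition 4 → 1 emits the more energetic photon.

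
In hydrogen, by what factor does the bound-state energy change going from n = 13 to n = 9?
2.08642

Using E_n = -13.6057 Z² / n² eV with Z = 1:

E_9 = -13.6057 / 9² = -13.6057 / 81 = -0.16797160494 eV
E_13 = -13.6057 / 13² = -13.6057 / 169 = -0.08050710059 eV

The ratio is:
E_9/E_13 = (-0.16797160494) / (-0.08050710059)
E_9/E_13 = (-13.6057/81) / (-13.6057/169)
E_9/E_13 = 169/81
E_9/E_13 = 2.08642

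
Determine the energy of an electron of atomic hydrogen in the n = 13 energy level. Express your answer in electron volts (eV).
-0.080507 eV

The energy levels of a hydrogen-like atom are given by:
E_n = -13.6057 eV / n²

For n = 13:
E_13 = -13.6057 eV / 13²
E_13 = -13.6057 eV / 169
E_13 = -0.080507 eV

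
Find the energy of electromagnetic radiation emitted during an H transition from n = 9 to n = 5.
0.38 eV

The energy levels are E_n = -13.6057 eV / n².

Energy at n = 9: E_9 = -13.6057 / 9² = -0.16797 eV
Energy at n = 5: E_5 = -13.6057 / 5² = -0.54423 eV

For emission (electron falling to lower state), the photon energy is:
E_photon = E_9 - E_5 = |-0.16797 - (-0.54423)|
E_photon = 0.38 eV

This energy is carried away by the emitted photon.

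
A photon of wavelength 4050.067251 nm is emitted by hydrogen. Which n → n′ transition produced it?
n = 5 → n = 4

First, find the photon energy from the wavelength (hc = 1239.84 eV·nm):
E = hc/λ = 1239.84 eV·nm / 4050.067251 nm = 0.30612825 eV

The energy levels of hydrogen satisfy E_n = -13.6057 / n² eV, so an emission n_i → n_f releases
ΔE = 13.6057 × (1/n_f² − 1/n_i²) eV.

Setting ΔE equal to the photon energy:
1/n_f² − 1/n_i² = 0.30612825 / 13.6057 = 0.022500000

Since 1/n_i² must be positive, we need 1/n_f² > 0.022500000, i.e. n_f ≤ 6. For each allowed n_f, solve n_i = (1/n_f² − 0.022500000)^(−1/2) and check whether it is a whole number:
  n_f = 1: 1/n_i² = 1.000000000 − 0.022500000 = 0.977500000 → n_i = 1.011  (not an integer) ✗
  n_f = 2: 1/n_i² = 0.250000000 − 0.022500000 = 0.227500000 → n_i = 2.097  (not an integer) ✗
  n_f = 3: 1/n_i² = 0.111111111 − 0.022500000 = 0.088611111 → n_i = 3.359  (not an integer) ✗
  n_f = 4: 1/n_i² = 0.062500000 − 0.022500000 = 0.040000000 → n_i = 5.000  → integer, n_i = 5 ✓
  n_f = 5: 1/n_i² = 0.040000000 − 0.022500000 = 0.017500000 → n_i = 7.559  (not an integer) ✗
  n_f = 6: 1/n_i² = 0.027777778 − 0.022500000 = 0.005277778 → n_i = 13.765  (not an integer) ✗

Only n_f = 4 gives an integer upper level, n_i = 5.

The transition is from n = 5 to n = 4 (emission).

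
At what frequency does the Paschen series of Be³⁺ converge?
5.8486e+15 Hz

The series limit corresponds to the transition from n = ∞ to n = 3.
This is the highest energy (shortest wavelength) transition in the Paschen series.

E_∞ = 0 eV
E_3 = -13.6057 × 4² / 3² = -24.1879111 eV

Energy at series limit:
ΔE = E_∞ - E_3 = 0 - (-24.1879111) = 24.1879111 eV
E = 24.1879111 eV × (1.602177 × 10⁻¹⁹ J/eV) = 3.875331e-18 J
f = E/h = 3.875331e-18 J / (6.62607 × 10⁻³⁴ J·s) = 5.8486e+15 Hz

This energy equals the ionization energy from the n = 3 state of Be³⁺.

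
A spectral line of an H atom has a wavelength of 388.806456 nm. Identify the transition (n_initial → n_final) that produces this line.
n = 8 → n = 2

First, find the photon energy from the wavelength (hc = 1239.84 eV·nm):
E = hc/λ = 1239.84 eV·nm / 388.806456 nm = 3.1888359 eV

The energy levels of hydrogen satisfy E_n = -13.6057 / n² eV, so an emission n_i → n_f releases
ΔE = 13.6057 × (1/n_f² − 1/n_i²) eV.

Setting ΔE equal to the photon energy:
1/n_f² − 1/n_i² = 3.1888359 / 13.6057 = 0.23437500

Since 1/n_i² must be positive, we need 1/n_f² > 0.23437500, i.e. n_f ≤ 2. For each allowed n_f, solve n_i = (1/n_f² − 0.23437500)^(−1/2) and check whether it is a whole number:
  n_f = 1: 1/n_i² = 1.00000000 − 0.23437500 = 0.76562500 → n_i = 1.143  (not an integer) ✗
  n_f = 2: 1/n_i² = 0.25000000 − 0.23437500 = 0.01562500 → n_i = 8.000  → integer, n_i = 8 ✓

Only n_f = 2 gives an integer upper level, n_i = 8.

The transition is from n = 8 to n = 2 (emission).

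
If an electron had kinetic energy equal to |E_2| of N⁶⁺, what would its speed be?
7.66e+06 m/s (or 2.55405% of c)

The binding energy at n = 2 for N⁶⁺ is:
E_2 = -13.6057 × 7²/2² = -166.6698250 eV
|E_2| = 166.6698250 eV

Convert to Joules:
KE = 166.6698250 eV × (1.602177 × 10⁻¹⁹ J/eV) = 2.6703e-17 J

Using KE = ½mv²:
v = √(2·KE/m_e)
v = √(2 × 2.6703e-17 J / 9.10938 × 10⁻³¹ kg)
v = 7.66e+06 m/s

This is approximately 2.55405% the speed of light.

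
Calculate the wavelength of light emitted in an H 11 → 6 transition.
4669.97 nm

First, find the transition energy using E_n = -13.6057 / n² eV:
E_11 = -13.6057 / 11² = -0.11244380 eV
E_6 = -13.6057 / 6² = -0.37793611 eV

Photon energy: |ΔE| = |E_6 - E_11| = 0.26549231 eV

Convert to wavelength using E = hc/λ with hc = 1239.84 eV·nm:
λ = hc/E = 1239.84 eV·nm / 0.26549231 eV
λ = 4669.97 nm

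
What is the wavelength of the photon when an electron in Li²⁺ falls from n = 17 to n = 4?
171.50 nm

First, find the transition energy using E_n = -13.6057 Z² / n² eV:
E_17 = -13.6057 × 3² / 17² = -0.423707 eV
E_4 = -13.6057 × 3² / 4² = -7.653206 eV

Photon energy: |ΔE| = |E_4 - E_17| = 7.229499 eV

Convert to wavelength using E = hc/λ with hc = 1239.84 eV·nm:
λ = hc/E = 1239.84 eV·nm / 7.229499 eV
λ = 171.50 nm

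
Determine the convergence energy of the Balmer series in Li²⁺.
30.61 eV

The series limit corresponds to the transition from n = ∞ to n = 2.
This is the highest energy (shortest wavelength) transition in the Balmer series.

E_∞ = 0 eV
E_2 = -13.6057 × 3² / 2² = -30.61 eV

Energy at series limit:
ΔE = E_∞ - E_2 = 0 - (-30.61) = 30.61 eV

This energy equals the ionization energy from the n = 2 state of Li²⁺.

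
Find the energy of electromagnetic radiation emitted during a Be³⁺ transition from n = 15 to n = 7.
3.48 eV

The energy levels are E_n = -13.6057 Z² eV / n².

Energy at n = 15: E_15 = -13.6057 × 4² / 15² = -0.96752 eV
Energy at n = 7: E_7 = -13.6057 × 4² / 7² = -4.44268 eV

For emission (electron falling to lower state), the photon energy is:
E_photon = E_15 - E_7 = |-0.96752 - (-4.44268)|
E_photon = 3.48 eV

This energy is carried away by the emitted photon.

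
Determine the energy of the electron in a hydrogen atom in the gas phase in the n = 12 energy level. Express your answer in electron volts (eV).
-0.0945 eV

The energy levels of a hydrogen-like atom are given by:
E_n = -13.6057 eV / n²

For n = 12:
E_12 = -13.6057 eV / 12²
E_12 = -13.6057 eV / 144
E_12 = -0.0945 eV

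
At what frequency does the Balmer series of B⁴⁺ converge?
2.0562e+16 Hz

The series limit corresponds to the transition from n = ∞ to n = 2.
This is the highest energy (shortest wavelength) transition in the Balmer series.

E_∞ = 0 eV
E_2 = -13.6057 × 5² / 2² = -85.035625 eV

Energy at series limit:
ΔE = E_∞ - E_2 = 0 - (-85.035625) = 85.035625 eV
E = 85.035625 eV × (1.602177 × 10⁻¹⁹ J/eV) = 1.362421e-17 J
f = E/h = 1.362421e-17 J / (6.62607 × 10⁻³⁴ J·s) = 2.0562e+16 Hz

This energy equals the ionization energy from the n = 2 state of B⁴⁺.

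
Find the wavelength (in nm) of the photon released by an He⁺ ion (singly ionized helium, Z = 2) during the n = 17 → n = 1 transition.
22.86073 nm

First, find the transition energy using E_n = -13.6057 Z² / n² eV:
E_17 = -13.6057 × 2² / 17² = -0.1883142 eV
E_1 = -13.6057 × 2² / 1² = -54.4228000 eV

Photon energy: |ΔE| = |E_1 - E_17| = 54.2344858 eV

Convert to wavelength using E = hc/λ with hc = 1239.84 eV·nm:
λ = hc/E = 1239.84 eV·nm / 54.2344858 eV
λ = 22.86073 nm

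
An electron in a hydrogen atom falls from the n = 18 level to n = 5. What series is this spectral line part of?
Pfund series

The spectral series in hydrogen are named based on the final (lower) energy level:
- Lyman series: n_final = 1 (ultraviolet)
- Balmer series: n_final = 2 (visible/near-UV)
- Paschen series: n_final = 3 (infrared)
- Brackett series: n_final = 4 (infrared)
- Pfund series: n_final = 5 (far infrared)

Since this transition ends at n = 5, it belongs to the Pfund series.

For reference, this 18 → 5 line has photon energy
ΔE = 13.6057 eV × (1/5² - 1/18²) = 0.502235099 eV,
corresponding to wavelength λ = hc/ΔE = 1239.84 eV·nm / 0.502235099 eV = 2468.645 nm in the far infrared region.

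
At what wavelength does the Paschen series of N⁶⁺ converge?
16.7375 nm

The series limit corresponds to the transition from n = ∞ to n = 3.
This is the highest energy (shortest wavelength) transition in the Paschen series.

E_∞ = 0 eV
E_3 = -13.6057 × 7² / 3² = -74.075478 eV

Energy at series limit:
ΔE = E_∞ - E_3 = 0 - (-74.075478) = 74.075478 eV
λ = hc/E = 1239.84 eV·nm / 74.075478 eV = 16.7375 nm

This energy equals the ionization energy from the n = 3 state of N⁶⁺.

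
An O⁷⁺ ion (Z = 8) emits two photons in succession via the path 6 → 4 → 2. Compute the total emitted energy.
193.50 eV

The energy levels of O⁷⁺ are E_n = -13.6057 × 8² / n² eV.

First transition (6 → 4):
ΔE₁ = |E_4 - E_6|
ΔE₁ = |-54.42280000 - (-24.18791111)| = 30.23489 eV

Second transition (4 → 2):
ΔE₂ = |E_2 - E_4|
ΔE₂ = |-217.69120000 - (-54.42280000)| = 163.26840 eV

Total energy released:
E_total = ΔE₁ + ΔE₂ = 30.23489 + 163.26840 = 193.50 eV

Note: This equals the direct transition 6 → 2: 193.50 eV ✓
Energy is conserved regardless of the path taken.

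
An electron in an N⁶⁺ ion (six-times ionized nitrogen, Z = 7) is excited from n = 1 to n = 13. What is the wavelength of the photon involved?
1.871 nm

First, find the transition energy using E_n = -13.6057 Z² / n² eV:
E_1 = -13.6057 × 7² / 1² = -666.67930 eV
E_13 = -13.6057 × 7² / 13² = -3.94485 eV

Photon energy: |ΔE| = |E_13 - E_1| = 662.73445 eV

Convert to wavelength using E = hc/λ with hc = 1239.84 eV·nm:
λ = hc/E = 1239.84 eV·nm / 662.73445 eV
λ = 1.871 nm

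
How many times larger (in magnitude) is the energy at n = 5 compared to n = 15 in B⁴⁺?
9.00

Using E_n = -13.6057 Z² / n² eV with Z = 5:

E_5 = -13.6057 × 5² / 5² = -340.1425 / 25 = -13.60570000 eV
E_15 = -13.6057 × 5² / 15² = -340.1425 / 225 = -1.51174444 eV

The ratio is:
E_5/E_15 = (-13.60570000) / (-1.51174444)
E_5/E_15 = (-340.1425/25) / (-340.1425/225)
E_5/E_15 = 225/25
E_5/E_15 = 9.00
(Note: the Z² factors cancel in the ratio.)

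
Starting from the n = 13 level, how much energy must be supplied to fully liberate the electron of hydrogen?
0.08 eV

The ionization energy is the energy needed to remove the electron completely (n → ∞).

For hydrogen, E_n = -13.6057 eV / n².

At n = 13: E_13 = -13.6057 / 13² = -0.08051 eV
At n = ∞: E_∞ = 0 eV

Ionization energy = E_∞ - E_13 = 0 - (-0.08051) = 0.08051 eV
Ionization energy ≈ 0.08 eV

This is also called the binding energy of the electron in state n = 13.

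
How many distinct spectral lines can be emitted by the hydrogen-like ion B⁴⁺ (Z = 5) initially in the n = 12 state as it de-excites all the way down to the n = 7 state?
15

The electron can occupy levels n = 7, 8, ..., 12 during de-excitation — that is m = 12 - 7 + 1 = 6 distinct levels.

The number of distinct spectral lines equals the number of ways to choose 2 of these m levels (each pair gives one possible emission transition):

Number of lines = m(m-1)/2 = 6×5/2 = 15

These correspond to all possible transitions between the 6 levels:
12 → 11, 12 → 10, 12 → 9, 12 → 8, 12 → 7, 11 → 10, 11 → 9, 11 → 8...

Each transition produces a photon with a unique energy (and thus wavelength). This count does not depend on Z.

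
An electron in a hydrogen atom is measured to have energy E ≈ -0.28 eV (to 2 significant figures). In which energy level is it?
n = 7

The exact energy levels follow E_n = -13.6057 eV / n².

The measured value (-0.28 eV) is reported to only 2 significant figures, so we must test candidate n values and see which one matches to that precision.

Candidate energies:
  n = 5:  E = -13.6057/5² = -0.54423 eV
  n = 6:  E = -13.6057/6² = -0.37794 eV
  n = 7:  E = -13.6057/7² = -0.27767 eV  ← matches
  n = 8:  E = -13.6057/8² = -0.21259 eV
  n = 9:  E = -13.6057/9² = -0.16797 eV

Checking against the measurement of -0.28 eV (2 sig figs), only n = 7 agrees:
E_7 = -0.27767 eV, which rounds to -0.28 eV ✓

Therefore n = 7.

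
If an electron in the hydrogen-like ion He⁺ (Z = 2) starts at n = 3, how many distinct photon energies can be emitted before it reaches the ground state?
3

The electron can occupy levels n = 1, 2, ..., 3 during de-excitation — that is m = 3 - 1 + 1 = 3 distinct levels.

The number of distinct spectral lines equals the number of ways to choose 2 of these m levels (each pair gives one possible emission transition):

Number of lines = m(m-1)/2 = 3×2/2 = 3

These correspond to all possible transitions between the 3 levels:
3 → 2, 3 → 1, 2 → 1

Each transition produces a photon with a unique energy (and thus wavelength). This count does not depend on Z.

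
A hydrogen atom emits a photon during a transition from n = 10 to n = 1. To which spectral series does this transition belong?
Lyman series

The spectral series in hydrogen are named based on the final (lower) energy level:
- Lyman series: n_final = 1 (ultraviolet)
- Balmer series: n_final = 2 (visible/near-UV)
- Paschen series: n_final = 3 (infrared)
- Brackett series: n_final = 4 (infrared)
- Pfund series: n_final = 5 (far infrared)

Since this transition ends at n = 1, it belongs to the Lyman series.

For reference, this 10 → 1 line has photon energy
ΔE = 13.6057 eV × (1/1² - 1/10²) = 13.4696 eV,
corresponding to wavelength λ = hc/ΔE = 1239.84 eV·nm / 13.4696 eV = 92.05 nm in the ultraviolet region.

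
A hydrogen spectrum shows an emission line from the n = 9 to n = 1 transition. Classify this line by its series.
Lyman series

The spectral series in hydrogen are named based on the final (lower) energy level:
- Lyman series: n_final = 1 (ultraviolet)
- Balmer series: n_final = 2 (visible/near-UV)
- Paschen series: n_final = 3 (infrared)
- Brackett series: n_final = 4 (infrared)
- Pfund series: n_final = 5 (far infrared)

Since this transition ends at n = 1, it belongs to the Lyman series.

For reference, this 9 → 1 line has photon energy
ΔE = 13.6057 eV × (1/1² - 1/9²) = 13.4377284 eV,
corresponding to wavelength λ = hc/ΔE = 1239.84 eV·nm / 13.4377284 eV = 92.26559 nm in the ultraviolet region.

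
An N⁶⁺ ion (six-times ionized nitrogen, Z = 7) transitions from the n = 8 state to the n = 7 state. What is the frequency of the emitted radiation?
7.71e+14 Hz

First, find the transition energy:
E_8 = -13.6057 × 7² / 8² = -10.41686 eV
E_7 = -13.6057 × 7² / 7² = -13.60570 eV
|ΔE| = |E_7 - E_8| = 3.18884 eV

Convert to Joules: E = 3.18884 eV × (1.602177 × 10⁻¹⁹ J/eV) = 5.1091e-19 J

Using E = hf:
f = E/h = 5.1091e-19 J / (6.62607 × 10⁻³⁴ J·s)
f = 7.71e+14 Hz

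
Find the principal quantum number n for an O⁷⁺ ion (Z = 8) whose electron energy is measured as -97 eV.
n = 3

The exact energy levels follow E_n = -13.6057 Z² / n² eV with Z = 8.

The measured value (-97 eV) is reported to only 2 significant figures, so we must test candidate n values and see which one matches to that precision.

Candidate energies:
  n = 1:  E = -13.6057 × 8² / 1² = -870.76480 eV
  n = 2:  E = -13.6057 × 8² / 2² = -217.69120 eV
  n = 3:  E = -13.6057 × 8² / 3² = -96.75164 eV  ← matches
  n = 4:  E = -13.6057 × 8² / 4² = -54.42280 eV
  n = 5:  E = -13.6057 × 8² / 5² = -34.83059 eV

Checking against the measurement of -97 eV (2 sig figs), only n = 3 agrees:
E_3 = -96.75164 eV, which rounds to -97 eV ✓

Therefore n = 3.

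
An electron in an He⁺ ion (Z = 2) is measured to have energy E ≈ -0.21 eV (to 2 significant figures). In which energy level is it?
n = 16

The exact energy levels follow E_n = -13.6057 Z² / n² eV with Z = 2.

The measured value (-0.21 eV) is reported to only 2 significant figures, so we must test candidate n values and see which one matches to that precision.

Candidate energies:
  n = 14:  E = -13.6057 × 2² / 14² = -0.27767 eV
  n = 15:  E = -13.6057 × 2² / 15² = -0.24188 eV
  n = 16:  E = -13.6057 × 2² / 16² = -0.21259 eV  ← matches
  n = 17:  E = -13.6057 × 2² / 17² = -0.18831 eV
  n = 18:  E = -13.6057 × 2² / 18² = -0.16797 eV

Checking against the measurement of -0.21 eV (2 sig figs), only n = 16 agrees:
E_16 = -0.21259 eV, which rounds to -0.21 eV ✓

Therefore n = 16.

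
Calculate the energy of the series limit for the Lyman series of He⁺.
54.423 eV

The series limit corresponds to the transition from n = ∞ to n = 1.
This is the highest energy (shortest wavelength) transition in the Lyman series.

E_∞ = 0 eV
E_1 = -13.6057 × 2² / 1² = -54.423 eV

Energy at series limit:
ΔE = E_∞ - E_1 = 0 - (-54.423) = 54.423 eV

This energy equals the ionization energy from the n = 1 state of He⁺.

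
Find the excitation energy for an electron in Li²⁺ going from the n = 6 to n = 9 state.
1.890 eV

The energy levels of a hydrogen-like atom are E_n = -13.6057 Z² eV / n².

Energy at n = 6: E_6 = -13.6057 × 3² / 6² = -3.401425 eV
Energy at n = 9: E_9 = -13.6057 × 3² / 9² = -1.511744 eV

The excitation energy is the difference:
ΔE = E_9 - E_6
ΔE = -1.511744 - (-3.401425)
ΔE = 1.890 eV

Since this is positive, energy must be absorbed (photon absorption).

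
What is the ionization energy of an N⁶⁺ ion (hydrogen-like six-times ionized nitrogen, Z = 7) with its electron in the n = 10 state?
6.667 eV

The ionization energy is the energy needed to remove the electron completely (n → ∞).

For a hydrogen-like ion with Z = 7, E_n = -13.6057 Z² / n² eV.

At n = 10: E_10 = -13.6057 × 7² / 10² = -6.666793 eV
At n = ∞: E_∞ = 0 eV

Ionization energy = E_∞ - E_10 = 0 - (-6.666793) = 6.666793 eV
Ionization energy ≈ 6.667 eV

This is also called the binding energy of the electron in state n = 10.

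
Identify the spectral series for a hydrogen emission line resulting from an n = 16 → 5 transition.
Pfund series

The spectral series in hydrogen are named based on the final (lower) energy level:
- Lyman series: n_final = 1 (ultraviolet)
- Balmer series: n_final = 2 (visible/near-UV)
- Paschen series: n_final = 3 (infrared)
- Brackett series: n_final = 4 (infrared)
- Pfund series: n_final = 5 (far infrared)

Since this transition ends at n = 5, it belongs to the Pfund series.

For reference, this 16 → 5 line has photon energy
ΔE = 13.6057 eV × (1/5² - 1/16²) = 0.491080734 eV,
corresponding to wavelength λ = hc/ΔE = 1239.84 eV·nm / 0.491080734 eV = 2524.717 nm in the far infrared region.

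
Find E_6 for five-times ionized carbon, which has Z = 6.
-13.60570 eV

For hydrogen-like ions, the energy levels scale with Z²:
E_n = -13.6057 Z² / n² eV

For C⁵⁺ (Z = 6) at n = 6:
E_6 = -13.6057 × 6² / 6²
E_6 = -13.6057 × 36 / 36
E_6 = -489.8052 / 36
E_6 = -13.60570 eV

The energy is 36 times more negative than hydrogen at the same n due to the stronger nuclear charge.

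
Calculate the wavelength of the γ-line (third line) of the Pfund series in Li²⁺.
415.39 nm

The lines of a series are numbered from the longest wavelength (smallest ΔE) outward; the third line is the transition from n = n_f + 3 to n_f.
The Pfund series has all transitions ending at n_f = 5.

For Li²⁺ (Z = 3), the third line (γ-line) is the jump from n = 8 to n = 5:
E_8 = -13.6057 × 3² / 8² = -1.913302 eV
E_5 = -13.6057 × 3² / 5² = -4.898052 eV
ΔE = E_8 - E_5 = 2.984750 eV

λ = hc/E = 1239.84 eV·nm / 2.984750 eV
λ = 415.39 nm

This is the γ-line of the Pfund series in Li²⁺.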